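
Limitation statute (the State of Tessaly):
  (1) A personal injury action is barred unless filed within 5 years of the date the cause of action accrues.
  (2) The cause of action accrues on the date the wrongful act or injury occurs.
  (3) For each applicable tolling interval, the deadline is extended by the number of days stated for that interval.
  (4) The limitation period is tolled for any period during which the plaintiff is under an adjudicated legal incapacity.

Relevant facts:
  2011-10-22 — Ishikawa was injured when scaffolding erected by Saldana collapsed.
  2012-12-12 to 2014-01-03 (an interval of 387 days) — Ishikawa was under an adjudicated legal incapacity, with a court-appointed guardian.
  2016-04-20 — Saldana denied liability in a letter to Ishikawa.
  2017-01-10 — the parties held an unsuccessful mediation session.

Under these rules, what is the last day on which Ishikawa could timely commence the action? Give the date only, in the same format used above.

The limitation period began to run on 2011-10-22.
5 years from 2011-10-22 is 2016-10-22.
The plaintiff's legal incapacity from 2012-12-12 to 2014-01-03 tolled the period for 387 days, extending the deadline to 2017-11-13.
The other events in the timeline have no effect on the limitation period under the stated rules.

2017-11-13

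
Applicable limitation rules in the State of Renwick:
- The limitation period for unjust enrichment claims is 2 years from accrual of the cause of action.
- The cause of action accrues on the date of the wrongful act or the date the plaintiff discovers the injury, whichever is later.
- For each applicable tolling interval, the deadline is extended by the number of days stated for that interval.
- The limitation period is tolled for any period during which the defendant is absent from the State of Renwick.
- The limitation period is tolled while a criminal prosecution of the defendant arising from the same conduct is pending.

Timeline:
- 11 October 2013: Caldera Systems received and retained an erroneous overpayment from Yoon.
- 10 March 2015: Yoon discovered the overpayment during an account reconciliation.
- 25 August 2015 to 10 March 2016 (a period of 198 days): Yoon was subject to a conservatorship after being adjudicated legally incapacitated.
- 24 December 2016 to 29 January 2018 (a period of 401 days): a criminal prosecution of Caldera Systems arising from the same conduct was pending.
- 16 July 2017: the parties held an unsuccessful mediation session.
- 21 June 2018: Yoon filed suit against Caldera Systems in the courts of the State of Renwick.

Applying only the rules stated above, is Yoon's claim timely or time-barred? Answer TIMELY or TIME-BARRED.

TIME-BARRED

Taking the later of the act (11 October 2013) and discovery (10 March 2015), the claim accrued on 10 March 2015.
The untolled deadline — 2 years after 10 March 2015 — is 10 March 2017.
The pending criminal prosecution from 24 December 2016 to 29 January 2018 tolled the period for 401 days, extending the deadline to 15 April 2018.
No stated provision tolls the period for the plaintiff's incapacity, so the interval from 25 August 2015 to 10 March 2016 has no effect on the deadline.
Nothing else in the chronology tolls or restarts the period.
The 21 June 2018 filing falls after the 15 April 2018 deadline; the claim is time-barred.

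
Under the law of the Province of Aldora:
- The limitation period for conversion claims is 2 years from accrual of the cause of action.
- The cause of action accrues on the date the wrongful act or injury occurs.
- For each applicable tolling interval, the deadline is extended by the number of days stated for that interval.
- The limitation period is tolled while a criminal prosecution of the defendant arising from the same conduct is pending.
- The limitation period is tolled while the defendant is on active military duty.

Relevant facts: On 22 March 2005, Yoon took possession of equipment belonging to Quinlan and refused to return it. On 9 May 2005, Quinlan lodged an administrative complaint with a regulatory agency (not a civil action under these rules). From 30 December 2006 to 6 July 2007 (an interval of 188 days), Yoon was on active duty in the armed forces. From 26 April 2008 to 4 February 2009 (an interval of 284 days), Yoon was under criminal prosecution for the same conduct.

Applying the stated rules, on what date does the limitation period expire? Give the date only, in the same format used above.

The limitation period began to run on 22 March 2005.
Adding the 2 years base period to 22 March 2005 gives a deadline of 22 March 2007, before any tolling.
The defendant's active military service from 30 December 2006 to 6 July 2007 tolled the period for 188 days, extending the deadline to 26 September 2007.
By the time the pending criminal prosecution began on 26 April 2008, the limitation period had already expired on 26 September 2007; that interval cannot revive it.
None of the other events listed affects the running of the period under the stated rules.

26 September 2007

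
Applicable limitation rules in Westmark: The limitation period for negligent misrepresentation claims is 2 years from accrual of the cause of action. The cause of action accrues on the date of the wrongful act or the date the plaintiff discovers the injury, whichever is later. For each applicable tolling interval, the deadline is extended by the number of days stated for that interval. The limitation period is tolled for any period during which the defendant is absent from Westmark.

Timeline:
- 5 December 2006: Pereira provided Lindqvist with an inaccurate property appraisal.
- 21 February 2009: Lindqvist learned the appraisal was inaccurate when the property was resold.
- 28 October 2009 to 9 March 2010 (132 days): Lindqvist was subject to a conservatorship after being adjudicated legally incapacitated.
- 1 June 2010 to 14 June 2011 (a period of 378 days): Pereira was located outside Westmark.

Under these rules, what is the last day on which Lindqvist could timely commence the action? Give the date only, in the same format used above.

5 March 2012

The claim accrued on 21 February 2009 — the later of the 5 December 2006 act and the 21 February 2009 discovery.
The untolled deadline — 2 years after 21 February 2009 — is 21 February 2011.
The period was tolled for 378 days by the defendant's absence from the jurisdiction (1 June 2010 to 14 June 2011), pushing the deadline to 5 March 2012.
No stated provision tolls the period for the plaintiff's incapacity, so the interval from 28 October 2009 to 9 March 2010 has no effect on the deadline.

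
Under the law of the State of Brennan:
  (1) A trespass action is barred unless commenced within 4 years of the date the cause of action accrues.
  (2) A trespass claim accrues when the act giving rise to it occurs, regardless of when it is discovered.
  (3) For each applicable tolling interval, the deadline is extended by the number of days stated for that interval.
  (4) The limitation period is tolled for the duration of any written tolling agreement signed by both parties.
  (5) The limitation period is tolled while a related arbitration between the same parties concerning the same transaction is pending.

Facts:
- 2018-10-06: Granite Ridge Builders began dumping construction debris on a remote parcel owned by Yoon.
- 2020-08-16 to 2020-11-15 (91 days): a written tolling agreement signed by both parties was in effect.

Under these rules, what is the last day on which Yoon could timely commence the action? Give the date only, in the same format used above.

2023-01-05

The claim accrued on 2018-10-06, when the wrongful act occurred.
4 years from 2018-10-06 is 2022-10-06.
The written tolling agreement from 2020-08-16 to 2020-11-15 tolled the period for 91 days, extending the deadline to 2023-01-05.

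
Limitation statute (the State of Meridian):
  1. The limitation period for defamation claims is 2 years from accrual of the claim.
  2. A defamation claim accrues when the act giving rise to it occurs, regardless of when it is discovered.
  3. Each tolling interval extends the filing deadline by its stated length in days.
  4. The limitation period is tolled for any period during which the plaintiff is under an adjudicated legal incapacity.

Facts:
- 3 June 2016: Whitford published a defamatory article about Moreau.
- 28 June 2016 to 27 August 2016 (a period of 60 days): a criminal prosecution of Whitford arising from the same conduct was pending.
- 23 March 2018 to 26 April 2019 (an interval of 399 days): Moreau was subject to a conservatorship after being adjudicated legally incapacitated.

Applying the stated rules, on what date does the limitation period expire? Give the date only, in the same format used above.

7 July 2019

The claim accrued on 3 June 2016, when the wrongful act occurred.
The untolled deadline — 2 years after 3 June 2016 — is 3 June 2018.
The plaintiff's legal incapacity from 23 March 2018 to 26 April 2019 tolled the period for 399 days, extending the deadline to 7 July 2019.
The pending criminal prosecution from 28 June 2016 to 27 August 2016 does not toll the period, because no stated rule makes a criminal prosecution a tolling event.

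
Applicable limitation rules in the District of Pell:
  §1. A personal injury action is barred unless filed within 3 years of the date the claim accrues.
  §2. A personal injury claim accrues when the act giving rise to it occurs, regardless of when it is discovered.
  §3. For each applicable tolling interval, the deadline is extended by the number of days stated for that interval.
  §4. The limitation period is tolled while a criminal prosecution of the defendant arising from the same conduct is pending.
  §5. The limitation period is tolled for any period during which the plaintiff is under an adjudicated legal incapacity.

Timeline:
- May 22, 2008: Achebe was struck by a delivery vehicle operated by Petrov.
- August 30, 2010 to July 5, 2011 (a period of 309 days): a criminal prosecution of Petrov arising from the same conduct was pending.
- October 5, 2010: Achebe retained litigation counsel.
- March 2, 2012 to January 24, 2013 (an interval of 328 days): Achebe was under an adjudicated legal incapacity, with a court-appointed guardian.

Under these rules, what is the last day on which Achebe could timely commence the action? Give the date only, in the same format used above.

The limitation period began to run on May 22, 2008.
The untolled deadline — 3 years after May 22, 2008 — is May 22, 2011.
The pending criminal prosecution from August 30, 2010 to July 5, 2011 tolled the period for 309 days, extending the deadline to March 26, 2012.
The period was tolled for 328 days by the plaintiff's legal incapacity (March 2, 2012 to January 24, 2013), pushing the deadline to February 17, 2013.
The other events in the timeline have no effect on the limitation period under the stated rules.

February 17, 2013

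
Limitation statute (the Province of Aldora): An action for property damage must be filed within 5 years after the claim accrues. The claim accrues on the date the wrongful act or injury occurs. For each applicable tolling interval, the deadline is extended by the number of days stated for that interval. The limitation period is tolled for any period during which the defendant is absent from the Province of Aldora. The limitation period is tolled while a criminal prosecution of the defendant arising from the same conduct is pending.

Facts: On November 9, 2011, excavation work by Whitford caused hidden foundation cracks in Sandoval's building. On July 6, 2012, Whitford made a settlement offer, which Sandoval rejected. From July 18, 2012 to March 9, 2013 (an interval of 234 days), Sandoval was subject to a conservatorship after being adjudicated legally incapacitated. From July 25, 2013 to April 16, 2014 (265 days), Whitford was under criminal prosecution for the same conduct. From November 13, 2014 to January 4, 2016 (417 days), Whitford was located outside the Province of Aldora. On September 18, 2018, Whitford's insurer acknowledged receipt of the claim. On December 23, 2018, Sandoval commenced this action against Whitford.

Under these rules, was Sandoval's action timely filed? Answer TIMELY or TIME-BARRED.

The limitation period began to run on November 9, 2011.
Adding the 5 years base period to November 9, 2011 gives a deadline of November 9, 2016, before any tolling.
The pending criminal prosecution from July 25, 2013 to April 16, 2014 tolled the period for 265 days, extending the deadline to August 1, 2017.
Because the defendant's absence from the jurisdiction ran from November 13, 2014 to January 4, 2016, the deadline is extended by 417 days to September 22, 2018.
The plaintiff's legal incapacity from July 18, 2012 to March 9, 2013 does not toll the period, because no stated rule makes the plaintiff's incapacity a tolling event.
Nothing else in the chronology tolls or restarts the period.
Filing on December 23, 2018 missed the September 22, 2018 deadline — the action is time-barred.

TIME-BARRED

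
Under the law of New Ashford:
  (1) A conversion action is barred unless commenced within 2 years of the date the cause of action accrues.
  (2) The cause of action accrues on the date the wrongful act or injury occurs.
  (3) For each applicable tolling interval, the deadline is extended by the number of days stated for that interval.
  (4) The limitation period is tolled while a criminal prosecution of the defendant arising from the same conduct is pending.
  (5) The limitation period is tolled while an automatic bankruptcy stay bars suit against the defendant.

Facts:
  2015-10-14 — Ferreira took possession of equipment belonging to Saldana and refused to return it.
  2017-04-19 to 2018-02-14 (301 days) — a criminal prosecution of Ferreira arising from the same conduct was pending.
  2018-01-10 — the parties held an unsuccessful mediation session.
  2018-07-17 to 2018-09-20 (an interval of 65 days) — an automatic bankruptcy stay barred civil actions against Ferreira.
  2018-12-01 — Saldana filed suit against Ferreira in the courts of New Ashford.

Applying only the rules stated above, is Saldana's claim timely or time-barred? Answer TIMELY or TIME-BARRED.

The limitation period began to run on 2015-10-14.
2 years from 2015-10-14 is 2017-10-14.
The pending criminal prosecution from 2017-04-19 to 2018-02-14 tolled the period for 301 days, extending the deadline to 2018-08-11.
The period was tolled for 65 days by the automatic bankruptcy stay (2018-07-17 to 2018-09-20), pushing the deadline to 2018-10-15.
The other events in the timeline have no effect on the limitation period under the stated rules.
Filing on 2018-12-01 missed the 2018-10-15 deadline — the action is time-barred.

TIME-BARRED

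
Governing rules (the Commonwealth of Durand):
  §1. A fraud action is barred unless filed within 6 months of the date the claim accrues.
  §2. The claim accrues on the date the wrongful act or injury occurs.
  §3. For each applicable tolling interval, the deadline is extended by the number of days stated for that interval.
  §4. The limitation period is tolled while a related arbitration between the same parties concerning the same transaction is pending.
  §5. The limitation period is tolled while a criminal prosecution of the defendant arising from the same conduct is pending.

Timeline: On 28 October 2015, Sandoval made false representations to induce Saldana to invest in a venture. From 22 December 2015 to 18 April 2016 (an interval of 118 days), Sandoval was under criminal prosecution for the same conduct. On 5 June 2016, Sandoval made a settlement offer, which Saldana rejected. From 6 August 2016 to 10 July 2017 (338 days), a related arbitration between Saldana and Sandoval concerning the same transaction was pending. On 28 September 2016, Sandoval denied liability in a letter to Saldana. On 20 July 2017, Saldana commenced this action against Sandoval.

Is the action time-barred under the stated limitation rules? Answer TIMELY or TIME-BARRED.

TIMELY

The limitation period began to run on 28 October 2015.
Adding the 6 months base period to 28 October 2015 gives a deadline of 28 April 2016, before any tolling.
The period was tolled for 118 days by the pending criminal prosecution (22 December 2015 to 18 April 2016), pushing the deadline to 24 August 2016.
The pending related arbitration from 6 August 2016 to 10 July 2017 tolled the period for 338 days, extending the deadline to 28 July 2017.
Nothing else in the chronology tolls or restarts the period.
Filing on 20 July 2017 beat the 28 July 2017 deadline — the action is timely.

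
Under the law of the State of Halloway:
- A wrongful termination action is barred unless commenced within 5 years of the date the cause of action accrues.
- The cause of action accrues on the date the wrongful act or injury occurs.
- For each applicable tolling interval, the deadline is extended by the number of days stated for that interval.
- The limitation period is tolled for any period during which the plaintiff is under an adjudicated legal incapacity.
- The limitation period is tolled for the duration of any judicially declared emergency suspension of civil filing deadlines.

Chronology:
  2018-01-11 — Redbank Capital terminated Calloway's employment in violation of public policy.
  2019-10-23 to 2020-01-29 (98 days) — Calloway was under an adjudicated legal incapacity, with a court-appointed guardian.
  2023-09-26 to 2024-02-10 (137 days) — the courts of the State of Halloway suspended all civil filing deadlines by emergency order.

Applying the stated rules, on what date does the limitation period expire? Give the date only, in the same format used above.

The claim accrued on 2018-01-11, when the wrongful act occurred.
Adding the 5 years base period to 2018-01-11 gives a deadline of 2023-01-11, before any tolling.
The plaintiff's legal incapacity from 2019-10-23 to 2020-01-29 tolled the period for 98 days, extending the deadline to 2023-04-19.
By the time the emergency suspension of filing deadlines began on 2023-09-26, the limitation period had already expired on 2023-04-19; that interval cannot revive it.

2023-04-19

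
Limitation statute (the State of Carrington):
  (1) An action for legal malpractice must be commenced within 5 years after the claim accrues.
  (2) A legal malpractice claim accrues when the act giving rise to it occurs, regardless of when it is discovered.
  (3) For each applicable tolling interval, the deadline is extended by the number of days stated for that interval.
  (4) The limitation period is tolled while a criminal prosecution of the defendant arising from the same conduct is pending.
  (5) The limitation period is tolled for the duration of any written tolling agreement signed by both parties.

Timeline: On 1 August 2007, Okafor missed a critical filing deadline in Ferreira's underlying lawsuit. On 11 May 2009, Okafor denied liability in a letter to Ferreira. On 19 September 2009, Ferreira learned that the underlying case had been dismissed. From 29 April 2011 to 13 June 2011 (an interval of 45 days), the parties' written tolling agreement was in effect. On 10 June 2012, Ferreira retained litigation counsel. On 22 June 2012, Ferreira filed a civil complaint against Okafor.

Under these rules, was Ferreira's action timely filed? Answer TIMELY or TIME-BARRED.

TIMELY

Because the rule ties accrual to occurrence, the claim accrued on 1 August 2007, not on the 19 September 2009 discovery date.
The untolled deadline — 5 years after 1 August 2007 — is 1 August 2012.
The written tolling agreement from 29 April 2011 to 13 June 2011 tolled the period for 45 days, extending the deadline to 15 September 2012.
Nothing else in the chronology tolls or restarts the period.
Ferreira filed on 22 June 2012, before the 15 September 2012 deadline, so the action is timely.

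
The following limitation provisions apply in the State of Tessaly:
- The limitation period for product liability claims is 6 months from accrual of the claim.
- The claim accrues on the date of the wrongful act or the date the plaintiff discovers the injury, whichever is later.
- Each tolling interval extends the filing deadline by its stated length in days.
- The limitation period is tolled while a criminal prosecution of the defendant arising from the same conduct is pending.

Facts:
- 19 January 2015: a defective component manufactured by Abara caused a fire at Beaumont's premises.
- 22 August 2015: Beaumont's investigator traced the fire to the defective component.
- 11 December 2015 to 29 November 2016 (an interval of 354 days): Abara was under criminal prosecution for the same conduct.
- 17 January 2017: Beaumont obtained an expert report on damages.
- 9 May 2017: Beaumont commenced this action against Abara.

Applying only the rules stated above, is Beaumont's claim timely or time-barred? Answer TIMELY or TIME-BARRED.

Because discovery on 22 August 2015 post-dates the 19 January 2015 act, accrual under the later-of rule falls on 22 August 2015.
The untolled deadline — 6 months after 22 August 2015 — is 22 February 2016.
Because the pending criminal prosecution ran from 11 December 2015 to 29 November 2016, the deadline is extended by 354 days to 10 February 2017.
The other events in the timeline have no effect on the limitation period under the stated rules.
Beaumont filed on 9 May 2017, after the 10 February 2017 deadline, so the action is time-barred.

TIME-BARRED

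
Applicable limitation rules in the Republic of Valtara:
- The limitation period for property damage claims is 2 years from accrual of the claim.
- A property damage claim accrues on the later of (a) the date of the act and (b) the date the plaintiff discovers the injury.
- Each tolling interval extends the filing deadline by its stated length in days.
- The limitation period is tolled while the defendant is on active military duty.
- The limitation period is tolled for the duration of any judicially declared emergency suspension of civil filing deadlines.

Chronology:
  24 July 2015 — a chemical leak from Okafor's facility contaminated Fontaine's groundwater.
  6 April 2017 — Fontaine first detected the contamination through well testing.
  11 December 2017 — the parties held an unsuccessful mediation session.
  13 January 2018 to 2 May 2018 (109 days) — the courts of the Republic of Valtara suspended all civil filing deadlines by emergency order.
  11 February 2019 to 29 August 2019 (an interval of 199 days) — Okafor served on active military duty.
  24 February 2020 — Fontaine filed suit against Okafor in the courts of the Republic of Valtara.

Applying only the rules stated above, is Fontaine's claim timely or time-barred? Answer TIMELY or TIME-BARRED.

TIME-BARRED

Because discovery on 6 April 2017 post-dates the 24 July 2015 act, accrual under the later-of rule falls on 6 April 2017.
2 years from 6 April 2017 is 6 April 2019.
The period was tolled for 109 days by the emergency suspension of filing deadlines (13 January 2018 to 2 May 2018), pushing the deadline to 24 July 2019.
Because the defendant's active military service ran from 11 February 2019 to 29 August 2019, the deadline is extended by 199 days to 8 February 2020.
None of the other events listed affects the running of the period under the stated rules.
Filing on 24 February 2020 missed the 8 February 2020 deadline — the action is time-barred.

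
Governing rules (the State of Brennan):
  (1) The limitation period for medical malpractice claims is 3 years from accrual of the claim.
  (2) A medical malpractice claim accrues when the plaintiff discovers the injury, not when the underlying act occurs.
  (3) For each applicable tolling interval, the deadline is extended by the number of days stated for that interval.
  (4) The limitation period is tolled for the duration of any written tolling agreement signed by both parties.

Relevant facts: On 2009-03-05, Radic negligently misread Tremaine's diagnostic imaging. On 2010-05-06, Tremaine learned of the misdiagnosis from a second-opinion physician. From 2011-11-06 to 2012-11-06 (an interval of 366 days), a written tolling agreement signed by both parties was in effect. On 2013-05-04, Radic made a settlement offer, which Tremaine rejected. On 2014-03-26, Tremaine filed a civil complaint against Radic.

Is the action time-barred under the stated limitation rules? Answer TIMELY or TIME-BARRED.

The claim did not accrue until Tremaine discovered the injury on 2010-05-06; the 2009-03-05 act date does not start the clock under the stated rule.
3 years from 2010-05-06 is 2013-05-06.
The written tolling agreement from 2011-11-06 to 2012-11-06 tolled the period for 366 days, extending the deadline to 2014-05-07.
The other events in the timeline have no effect on the limitation period under the stated rules.
Tremaine filed on 2014-03-26, before the 2014-05-07 deadline, so the action is timely.

TIMELY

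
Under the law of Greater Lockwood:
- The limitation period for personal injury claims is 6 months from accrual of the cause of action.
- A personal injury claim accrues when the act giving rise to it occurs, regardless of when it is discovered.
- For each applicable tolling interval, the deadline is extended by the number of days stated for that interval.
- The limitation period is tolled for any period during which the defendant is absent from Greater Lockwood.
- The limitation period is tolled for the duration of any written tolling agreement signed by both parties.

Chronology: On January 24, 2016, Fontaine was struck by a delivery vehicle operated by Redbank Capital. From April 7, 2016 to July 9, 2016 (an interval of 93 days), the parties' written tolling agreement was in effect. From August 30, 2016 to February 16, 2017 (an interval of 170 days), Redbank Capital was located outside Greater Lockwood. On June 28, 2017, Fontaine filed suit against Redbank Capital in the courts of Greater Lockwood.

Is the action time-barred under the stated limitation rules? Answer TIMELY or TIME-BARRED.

TIME-BARRED

The limitation period began to run on January 24, 2016.
Adding the 6 months base period to January 24, 2016 gives a deadline of July 24, 2016, before any tolling.
The written tolling agreement from April 7, 2016 to July 9, 2016 tolled the period for 93 days, extending the deadline to October 25, 2016.
The defendant's absence from the jurisdiction from August 30, 2016 to February 16, 2017 tolled the period for 170 days, extending the deadline to April 13, 2017.
Fontaine filed on June 28, 2017, after the April 13, 2017 deadline, so the action is time-barred.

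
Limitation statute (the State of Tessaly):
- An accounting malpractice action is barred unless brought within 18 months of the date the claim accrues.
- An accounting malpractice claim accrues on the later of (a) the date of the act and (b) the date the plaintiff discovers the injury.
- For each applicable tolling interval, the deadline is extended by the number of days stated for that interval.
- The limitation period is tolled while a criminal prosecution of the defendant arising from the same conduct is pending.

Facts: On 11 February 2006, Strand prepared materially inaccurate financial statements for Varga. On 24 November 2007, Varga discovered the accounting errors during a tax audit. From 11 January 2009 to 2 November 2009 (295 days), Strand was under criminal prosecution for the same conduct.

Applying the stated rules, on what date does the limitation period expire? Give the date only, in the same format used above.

The claim accrued on 24 November 2007 — the later of the 11 February 2006 act and the 24 November 2007 discovery.
18 months from 24 November 2007 is 24 May 2009.
Because the pending criminal prosecution ran from 11 January 2009 to 2 November 2009, the deadline is extended by 295 days to 15 March 2010.

15 March 2010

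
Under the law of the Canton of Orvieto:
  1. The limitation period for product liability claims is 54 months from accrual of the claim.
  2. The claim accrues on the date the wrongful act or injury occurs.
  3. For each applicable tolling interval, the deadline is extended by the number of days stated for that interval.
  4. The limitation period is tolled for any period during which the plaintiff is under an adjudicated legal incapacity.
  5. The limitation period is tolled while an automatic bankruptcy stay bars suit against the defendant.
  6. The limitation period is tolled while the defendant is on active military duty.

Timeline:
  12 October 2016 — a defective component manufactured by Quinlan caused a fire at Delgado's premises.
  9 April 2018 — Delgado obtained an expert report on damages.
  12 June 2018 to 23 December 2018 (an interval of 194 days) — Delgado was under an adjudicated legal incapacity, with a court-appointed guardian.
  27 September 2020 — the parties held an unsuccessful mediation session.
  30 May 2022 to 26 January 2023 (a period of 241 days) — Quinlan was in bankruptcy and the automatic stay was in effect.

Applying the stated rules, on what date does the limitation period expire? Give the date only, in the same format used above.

The limitation period began to run on 12 October 2016.
The untolled deadline — 54 months after 12 October 2016 — is 12 April 2021.
Because the plaintiff's legal incapacity ran from 12 June 2018 to 23 December 2018, the deadline is extended by 194 days to 23 October 2021.
By the time the automatic bankruptcy stay began on 30 May 2022, the limitation period had already expired on 23 October 2021; that interval cannot revive it.
Nothing else in the chronology tolls or restarts the period.

23 October 2021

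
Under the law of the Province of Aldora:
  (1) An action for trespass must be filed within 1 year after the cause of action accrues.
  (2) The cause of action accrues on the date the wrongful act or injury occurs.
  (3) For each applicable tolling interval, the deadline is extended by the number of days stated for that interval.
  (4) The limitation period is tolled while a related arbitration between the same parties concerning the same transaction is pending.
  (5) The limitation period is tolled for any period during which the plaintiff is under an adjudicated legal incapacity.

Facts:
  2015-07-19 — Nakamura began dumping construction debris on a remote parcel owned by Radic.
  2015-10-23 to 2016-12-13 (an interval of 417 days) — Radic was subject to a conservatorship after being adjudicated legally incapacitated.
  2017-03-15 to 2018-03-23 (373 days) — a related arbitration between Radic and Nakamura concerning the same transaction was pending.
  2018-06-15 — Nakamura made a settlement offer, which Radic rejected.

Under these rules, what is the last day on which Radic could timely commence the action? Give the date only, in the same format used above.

2018-09-17

The cause of action accrued on 2015-07-19, the date of the act.
1 year from 2015-07-19 is 2016-07-19.
The plaintiff's legal incapacity from 2015-10-23 to 2016-12-13 tolled the period for 417 days, extending the deadline to 2017-09-09.
The period was tolled for 373 days by the pending related arbitration (2017-03-15 to 2018-03-23), pushing the deadline to 2018-09-17.
The other events in the timeline have no effect on the limitation period under the stated rules.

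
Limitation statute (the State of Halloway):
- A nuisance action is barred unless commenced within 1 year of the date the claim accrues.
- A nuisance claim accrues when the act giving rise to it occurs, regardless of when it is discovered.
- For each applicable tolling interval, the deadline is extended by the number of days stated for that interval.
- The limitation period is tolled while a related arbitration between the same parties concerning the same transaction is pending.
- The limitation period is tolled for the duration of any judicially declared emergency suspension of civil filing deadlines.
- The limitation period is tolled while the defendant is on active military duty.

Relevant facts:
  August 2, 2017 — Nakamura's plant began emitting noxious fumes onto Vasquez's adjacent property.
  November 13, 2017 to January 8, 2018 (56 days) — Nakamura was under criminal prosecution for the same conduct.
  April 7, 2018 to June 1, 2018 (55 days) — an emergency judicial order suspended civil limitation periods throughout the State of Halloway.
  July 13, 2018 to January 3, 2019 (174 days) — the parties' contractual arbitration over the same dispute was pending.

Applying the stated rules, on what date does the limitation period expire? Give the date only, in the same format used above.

The limitation period began to run on August 2, 2017.
Adding the 1 year base period to August 2, 2017 gives a deadline of August 2, 2018, before any tolling.
The period was tolled for 55 days by the emergency suspension of filing deadlines (April 7, 2018 to June 1, 2018), pushing the deadline to September 26, 2018.
Because the pending related arbitration ran from July 13, 2018 to January 3, 2019, the deadline is extended by 174 days to March 19, 2019.
No stated provision tolls the period for a criminal prosecution, so the interval from November 13, 2017 to January 8, 2018 has no effect on the deadline.

March 19, 2019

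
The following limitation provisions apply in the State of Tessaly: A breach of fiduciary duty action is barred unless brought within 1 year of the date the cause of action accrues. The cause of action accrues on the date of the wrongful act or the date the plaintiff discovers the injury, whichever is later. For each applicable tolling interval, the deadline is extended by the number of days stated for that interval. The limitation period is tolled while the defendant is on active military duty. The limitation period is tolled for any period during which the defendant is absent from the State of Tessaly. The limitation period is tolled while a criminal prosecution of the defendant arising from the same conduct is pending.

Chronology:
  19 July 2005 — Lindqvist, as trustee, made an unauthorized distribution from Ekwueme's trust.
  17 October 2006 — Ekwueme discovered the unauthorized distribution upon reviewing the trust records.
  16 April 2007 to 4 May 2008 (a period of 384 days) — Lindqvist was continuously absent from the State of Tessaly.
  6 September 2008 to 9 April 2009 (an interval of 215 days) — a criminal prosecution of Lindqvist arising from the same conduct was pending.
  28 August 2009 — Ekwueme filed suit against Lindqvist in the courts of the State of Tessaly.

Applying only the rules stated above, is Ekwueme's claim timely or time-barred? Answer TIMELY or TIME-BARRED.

The claim accrued on 17 October 2006 — the later of the 19 July 2005 act and the 17 October 2006 discovery.
Adding the 1 year base period to 17 October 2006 gives a deadline of 17 October 2007, before any tolling.
The period was tolled for 384 days by the defendant's absence from the jurisdiction (16 April 2007 to 4 May 2008), pushing the deadline to 4 November 2008.
The period was tolled for 215 days by the pending criminal prosecution (6 September 2008 to 9 April 2009), pushing the deadline to 7 June 2009.
Ekwueme filed on 28 August 2009, after the 7 June 2009 deadline, so the action is time-barred.

TIME-BARRED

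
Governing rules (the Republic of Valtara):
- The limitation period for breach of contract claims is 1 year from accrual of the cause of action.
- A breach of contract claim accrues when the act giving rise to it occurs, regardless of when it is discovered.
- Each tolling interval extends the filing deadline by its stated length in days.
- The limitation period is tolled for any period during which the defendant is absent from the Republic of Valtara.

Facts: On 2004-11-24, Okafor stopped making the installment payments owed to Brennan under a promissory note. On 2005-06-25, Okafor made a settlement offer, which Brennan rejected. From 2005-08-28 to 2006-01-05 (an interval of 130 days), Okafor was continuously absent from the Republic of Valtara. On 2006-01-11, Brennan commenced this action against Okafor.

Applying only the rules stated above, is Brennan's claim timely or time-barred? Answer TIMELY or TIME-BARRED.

The claim accrued on 2004-11-24, when the wrongful act occurred.
Adding the 1 year base period to 2004-11-24 gives a deadline of 2005-11-24, before any tolling.
The period was tolled for 130 days by the defendant's absence from the jurisdiction (2005-08-28 to 2006-01-05), pushing the deadline to 2006-04-03.
Nothing else in the chronology tolls or restarts the period.
The 2006-01-11 filing precedes the 2006-04-03 deadline; the claim is timely.

TIMELY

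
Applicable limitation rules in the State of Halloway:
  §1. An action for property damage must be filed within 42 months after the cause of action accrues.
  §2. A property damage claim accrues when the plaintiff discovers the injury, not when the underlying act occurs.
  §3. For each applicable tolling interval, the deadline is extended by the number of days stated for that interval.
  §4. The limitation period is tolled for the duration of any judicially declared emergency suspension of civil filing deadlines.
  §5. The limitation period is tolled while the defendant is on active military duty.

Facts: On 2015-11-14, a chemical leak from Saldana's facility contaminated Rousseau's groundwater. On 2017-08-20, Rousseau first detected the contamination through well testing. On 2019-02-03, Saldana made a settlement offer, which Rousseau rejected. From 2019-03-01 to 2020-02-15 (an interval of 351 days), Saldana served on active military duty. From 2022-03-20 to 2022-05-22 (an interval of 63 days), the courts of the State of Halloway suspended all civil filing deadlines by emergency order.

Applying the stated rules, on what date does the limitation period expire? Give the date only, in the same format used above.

Under the discovery rule, the claim accrued on 2017-08-20, when Rousseau discovered the injury — not on the 2015-11-14 date of the underlying act.
42 months from 2017-08-20 is 2021-02-20.
The defendant's active military service from 2019-03-01 to 2020-02-15 tolled the period for 351 days, extending the deadline to 2022-02-06.
The emergency suspension of filing deadlines from 2022-03-20 to 2022-05-22 began after the period had already run on 2022-02-06, so it has no tolling effect.
None of the other events listed affects the running of the period under the stated rules.

2022-02-06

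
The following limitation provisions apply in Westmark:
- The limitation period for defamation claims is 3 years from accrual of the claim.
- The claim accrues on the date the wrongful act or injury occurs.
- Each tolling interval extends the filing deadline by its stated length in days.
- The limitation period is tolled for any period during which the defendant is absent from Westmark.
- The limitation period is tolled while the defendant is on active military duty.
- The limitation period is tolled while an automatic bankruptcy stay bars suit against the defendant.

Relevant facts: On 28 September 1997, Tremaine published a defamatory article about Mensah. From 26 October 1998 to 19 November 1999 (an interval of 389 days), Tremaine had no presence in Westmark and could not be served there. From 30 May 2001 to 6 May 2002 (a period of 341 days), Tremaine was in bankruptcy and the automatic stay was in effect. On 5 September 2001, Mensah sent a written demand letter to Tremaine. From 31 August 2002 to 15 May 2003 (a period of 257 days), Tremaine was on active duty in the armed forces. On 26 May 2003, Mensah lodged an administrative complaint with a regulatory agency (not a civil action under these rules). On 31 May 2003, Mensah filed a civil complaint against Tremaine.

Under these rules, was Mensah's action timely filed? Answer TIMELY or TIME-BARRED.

The claim accrued on 28 September 1997, the date of the act.
Adding the 3 years base period to 28 September 1997 gives a deadline of 28 September 2000, before any tolling.
The period was tolled for 389 days by the defendant's absence from the jurisdiction (26 October 1998 to 19 November 1999), pushing the deadline to 22 October 2001.
The period was tolled for 341 days by the automatic bankruptcy stay (30 May 2001 to 6 May 2002), pushing the deadline to 28 September 2002.
Because the defendant's active military service ran from 31 August 2002 to 15 May 2003, the deadline is extended by 257 days to 12 June 2003.
Nothing else in the chronology tolls or restarts the period.
Mensah filed on 31 May 2003, before the 12 June 2003 deadline, so the action is timely.

TIMELY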